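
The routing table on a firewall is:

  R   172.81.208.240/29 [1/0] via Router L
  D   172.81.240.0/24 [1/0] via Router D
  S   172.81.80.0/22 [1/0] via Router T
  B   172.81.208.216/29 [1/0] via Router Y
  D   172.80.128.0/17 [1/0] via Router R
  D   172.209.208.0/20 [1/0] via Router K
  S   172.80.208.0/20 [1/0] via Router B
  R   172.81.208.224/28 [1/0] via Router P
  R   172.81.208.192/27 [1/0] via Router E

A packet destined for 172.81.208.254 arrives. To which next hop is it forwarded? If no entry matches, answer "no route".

no route

No entry's prefix contains 172.81.208.254; there is no default route.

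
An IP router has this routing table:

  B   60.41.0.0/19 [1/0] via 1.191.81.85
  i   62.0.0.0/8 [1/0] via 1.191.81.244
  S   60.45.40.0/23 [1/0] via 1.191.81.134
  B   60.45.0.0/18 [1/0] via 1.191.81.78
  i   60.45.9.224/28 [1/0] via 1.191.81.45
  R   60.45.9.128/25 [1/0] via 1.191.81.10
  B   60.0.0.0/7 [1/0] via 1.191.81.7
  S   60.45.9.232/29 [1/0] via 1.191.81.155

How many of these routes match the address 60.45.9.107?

Prefixes containing 60.45.9.107:
  60.0.0.0/7 (60.0.0.0 - 61.255.255.255)
  60.45.0.0/18 (60.45.0.0 - 60.45.63.255)
Total matching entries: 2.

2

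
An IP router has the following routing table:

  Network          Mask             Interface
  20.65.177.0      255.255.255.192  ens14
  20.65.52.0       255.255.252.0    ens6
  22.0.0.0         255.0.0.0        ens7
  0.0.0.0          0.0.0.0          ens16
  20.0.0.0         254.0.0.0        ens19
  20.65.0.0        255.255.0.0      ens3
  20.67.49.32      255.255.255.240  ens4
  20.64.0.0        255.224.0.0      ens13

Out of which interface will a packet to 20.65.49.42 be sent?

Routes whose prefix contains 20.65.49.42:
  0.0.0.0/0 (default, matches everything) -> ens16
  20.0.0.0/7 (20.0.0.0 - 21.255.255.255) -> ens19
  20.64.0.0/11 (20.64.0.0 - 20.95.255.255) -> ens13
  20.65.0.0/16 (20.65.0.0 - 20.65.255.255) -> ens3
More-specific entries that do NOT match:
  20.67.49.32/28 (20.67.49.32 - 20.67.49.47) does not contain 20.65.49.42
  20.65.177.0/26 (20.65.177.0 - 20.65.177.63) does not contain 20.65.49.42
  20.65.52.0/22 (20.65.52.0 - 20.65.55.255) does not contain 20.65.49.42
Longest matching prefix is /16 -> interface ens3.

ens3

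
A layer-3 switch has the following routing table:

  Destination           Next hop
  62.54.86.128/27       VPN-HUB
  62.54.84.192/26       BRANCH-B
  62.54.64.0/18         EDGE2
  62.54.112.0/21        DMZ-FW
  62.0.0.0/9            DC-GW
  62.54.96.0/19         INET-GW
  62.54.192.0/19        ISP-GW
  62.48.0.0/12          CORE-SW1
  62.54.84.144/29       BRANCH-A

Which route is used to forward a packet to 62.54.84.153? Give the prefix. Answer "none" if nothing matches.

Entries matching 62.54.84.153:
  62.0.0.0/9 (62.0.0.0 - 62.127.255.255)
  62.48.0.0/12 (62.48.0.0 - 62.63.255.255)
  62.54.64.0/18 (62.54.64.0 - 62.54.127.255)
Most specific is 62.54.64.0/18.

62.54.64.0/18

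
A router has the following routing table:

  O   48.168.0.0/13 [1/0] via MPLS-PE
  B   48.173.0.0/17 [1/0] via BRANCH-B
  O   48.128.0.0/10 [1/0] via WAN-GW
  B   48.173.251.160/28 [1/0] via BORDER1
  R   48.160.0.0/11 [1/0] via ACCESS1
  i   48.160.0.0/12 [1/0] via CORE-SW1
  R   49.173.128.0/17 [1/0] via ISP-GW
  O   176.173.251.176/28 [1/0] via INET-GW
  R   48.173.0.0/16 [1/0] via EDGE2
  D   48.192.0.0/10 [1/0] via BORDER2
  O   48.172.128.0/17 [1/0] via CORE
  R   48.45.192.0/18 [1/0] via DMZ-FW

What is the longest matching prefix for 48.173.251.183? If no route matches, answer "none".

48.173.0.0/16

Entries matching 48.173.251.183:
  48.128.0.0/10 (48.128.0.0 - 48.191.255.255)
  48.160.0.0/11 (48.160.0.0 - 48.191.255.255)
  48.160.0.0/12 (48.160.0.0 - 48.175.255.255)
  48.168.0.0/13 (48.168.0.0 - 48.175.255.255)
  48.173.0.0/16 (48.173.0.0 - 48.173.255.255)
Most specific is 48.173.0.0/16.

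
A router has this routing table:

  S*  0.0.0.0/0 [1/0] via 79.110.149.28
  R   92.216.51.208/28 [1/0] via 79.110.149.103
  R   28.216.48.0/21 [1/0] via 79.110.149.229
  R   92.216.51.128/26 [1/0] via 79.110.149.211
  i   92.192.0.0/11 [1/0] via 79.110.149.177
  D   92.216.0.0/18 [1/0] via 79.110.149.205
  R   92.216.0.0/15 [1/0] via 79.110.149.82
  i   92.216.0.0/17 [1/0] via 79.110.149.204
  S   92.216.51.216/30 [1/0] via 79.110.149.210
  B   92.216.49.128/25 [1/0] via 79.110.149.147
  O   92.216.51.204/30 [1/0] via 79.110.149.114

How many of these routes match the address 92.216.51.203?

5

Prefixes containing 92.216.51.203:
  0.0.0.0/0 (default, matches everything)
  92.192.0.0/11 (92.192.0.0 - 92.223.255.255)
  92.216.0.0/15 (92.216.0.0 - 92.217.255.255)
  92.216.0.0/17 (92.216.0.0 - 92.216.127.255)
  92.216.0.0/18 (92.216.0.0 - 92.216.63.255)
Total matching entries: 5.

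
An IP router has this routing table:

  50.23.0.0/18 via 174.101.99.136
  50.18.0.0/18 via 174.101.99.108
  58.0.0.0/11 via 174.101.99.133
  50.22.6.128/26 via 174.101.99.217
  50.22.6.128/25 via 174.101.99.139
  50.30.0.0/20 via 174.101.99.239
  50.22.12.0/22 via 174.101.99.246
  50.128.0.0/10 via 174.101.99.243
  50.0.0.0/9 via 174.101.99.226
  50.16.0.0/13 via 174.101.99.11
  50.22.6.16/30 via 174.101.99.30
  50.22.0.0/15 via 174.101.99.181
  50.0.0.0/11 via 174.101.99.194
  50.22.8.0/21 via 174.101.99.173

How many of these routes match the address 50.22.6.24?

Prefixes containing 50.22.6.24:
  50.0.0.0/9 (50.0.0.0 - 50.127.255.255)
  50.0.0.0/11 (50.0.0.0 - 50.31.255.255)
  50.16.0.0/13 (50.16.0.0 - 50.23.255.255)
  50.22.0.0/15 (50.22.0.0 - 50.23.255.255)
Total matching entries: 4.

4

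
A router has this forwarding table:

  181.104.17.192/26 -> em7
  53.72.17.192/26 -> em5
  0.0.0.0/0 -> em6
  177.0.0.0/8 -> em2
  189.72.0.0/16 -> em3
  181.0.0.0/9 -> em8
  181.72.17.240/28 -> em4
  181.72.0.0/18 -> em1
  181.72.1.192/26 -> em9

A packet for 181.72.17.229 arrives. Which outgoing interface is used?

Routes whose prefix contains 181.72.17.229:
  0.0.0.0/0 (default, matches everything) -> em6
  181.0.0.0/9 (181.0.0.0 - 181.127.255.255) -> em8
  181.72.0.0/18 (181.72.0.0 - 181.72.63.255) -> em1
More-specific entries that do NOT match:
  181.72.17.240/28 (181.72.17.240 - 181.72.17.255) does not contain 181.72.17.229
  181.104.17.192/26 (181.104.17.192 - 181.104.17.255) does not contain 181.72.17.229
  53.72.17.192/26 (53.72.17.192 - 53.72.17.255) does not contain 181.72.17.229
  181.72.1.192/26 (181.72.1.192 - 181.72.1.255) does not contain 181.72.17.229
Longest matching prefix is /18 -> interface em1.

em1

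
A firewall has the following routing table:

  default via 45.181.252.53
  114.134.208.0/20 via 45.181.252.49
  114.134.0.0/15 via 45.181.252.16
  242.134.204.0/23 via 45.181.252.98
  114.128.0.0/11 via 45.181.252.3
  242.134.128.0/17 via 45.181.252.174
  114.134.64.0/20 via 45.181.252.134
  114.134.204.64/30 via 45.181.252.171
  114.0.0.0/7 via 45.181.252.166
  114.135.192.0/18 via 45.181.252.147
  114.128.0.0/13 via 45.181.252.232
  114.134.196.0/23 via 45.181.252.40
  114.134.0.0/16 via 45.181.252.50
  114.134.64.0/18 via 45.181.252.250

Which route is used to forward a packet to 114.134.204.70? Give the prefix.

Entries matching 114.134.204.70:
  0.0.0.0/0 (default, matches everything)
  114.0.0.0/7 (114.0.0.0 - 115.255.255.255)
  114.128.0.0/11 (114.128.0.0 - 114.159.255.255)
  114.128.0.0/13 (114.128.0.0 - 114.135.255.255)
  114.134.0.0/15 (114.134.0.0 - 114.135.255.255)
  114.134.0.0/16 (114.134.0.0 - 114.134.255.255)
Most specific is 114.134.0.0/16.

114.134.0.0/16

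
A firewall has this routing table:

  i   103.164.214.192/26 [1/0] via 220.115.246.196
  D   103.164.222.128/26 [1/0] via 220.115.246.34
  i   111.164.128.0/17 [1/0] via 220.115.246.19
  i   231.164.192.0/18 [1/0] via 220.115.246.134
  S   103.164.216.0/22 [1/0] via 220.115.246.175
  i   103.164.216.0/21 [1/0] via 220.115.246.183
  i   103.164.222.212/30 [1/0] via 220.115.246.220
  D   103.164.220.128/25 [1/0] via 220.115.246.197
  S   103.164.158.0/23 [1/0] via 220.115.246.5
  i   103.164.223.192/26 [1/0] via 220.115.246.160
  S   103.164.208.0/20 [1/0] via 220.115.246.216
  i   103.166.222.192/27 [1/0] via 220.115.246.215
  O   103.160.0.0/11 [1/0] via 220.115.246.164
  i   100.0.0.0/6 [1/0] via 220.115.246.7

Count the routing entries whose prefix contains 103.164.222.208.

4

Prefixes containing 103.164.222.208:
  100.0.0.0/6 (100.0.0.0 - 103.255.255.255)
  103.160.0.0/11 (103.160.0.0 - 103.191.255.255)
  103.164.208.0/20 (103.164.208.0 - 103.164.223.255)
  103.164.216.0/21 (103.164.216.0 - 103.164.223.255)
Total matching entries: 4.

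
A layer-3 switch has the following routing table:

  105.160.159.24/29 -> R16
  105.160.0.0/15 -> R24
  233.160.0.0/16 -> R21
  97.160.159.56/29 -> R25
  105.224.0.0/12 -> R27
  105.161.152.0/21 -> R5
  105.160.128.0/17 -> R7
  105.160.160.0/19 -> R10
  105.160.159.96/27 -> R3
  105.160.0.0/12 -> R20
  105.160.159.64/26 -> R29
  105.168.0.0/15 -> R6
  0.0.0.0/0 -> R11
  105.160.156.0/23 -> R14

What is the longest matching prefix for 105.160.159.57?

Entries matching 105.160.159.57:
  0.0.0.0/0 (default, matches everything)
  105.160.0.0/12 (105.160.0.0 - 105.175.255.255)
  105.160.0.0/15 (105.160.0.0 - 105.161.255.255)
  105.160.128.0/17 (105.160.128.0 - 105.160.255.255)
Most specific is 105.160.128.0/17.

105.160.128.0/17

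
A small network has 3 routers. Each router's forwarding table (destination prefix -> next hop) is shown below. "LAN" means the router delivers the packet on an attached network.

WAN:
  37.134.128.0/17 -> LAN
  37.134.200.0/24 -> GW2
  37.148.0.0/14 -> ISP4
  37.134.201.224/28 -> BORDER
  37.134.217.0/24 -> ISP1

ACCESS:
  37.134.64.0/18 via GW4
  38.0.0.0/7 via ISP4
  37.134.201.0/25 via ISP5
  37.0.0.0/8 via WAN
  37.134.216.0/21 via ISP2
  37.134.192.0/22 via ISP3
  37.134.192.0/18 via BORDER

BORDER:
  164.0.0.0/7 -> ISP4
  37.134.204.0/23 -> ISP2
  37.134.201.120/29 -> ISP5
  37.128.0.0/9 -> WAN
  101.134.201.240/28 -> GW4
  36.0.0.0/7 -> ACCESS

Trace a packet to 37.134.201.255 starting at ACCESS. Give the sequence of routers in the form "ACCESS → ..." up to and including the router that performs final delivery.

ACCESS → BORDER → WAN

At ACCESS: longest match for 37.134.201.255 is 37.134.192.0/18 -> BORDER
At BORDER: longest match for 37.134.201.255 is 37.128.0.0/9 -> WAN
At WAN: longest match for 37.134.201.255 is 37.134.128.0/17 -> LAN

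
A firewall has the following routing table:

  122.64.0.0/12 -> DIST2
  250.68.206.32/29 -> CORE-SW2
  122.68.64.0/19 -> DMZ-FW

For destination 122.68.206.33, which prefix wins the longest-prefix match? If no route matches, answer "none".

122.64.0.0/12

Entries matching 122.68.206.33:
  122.64.0.0/12 (122.64.0.0 - 122.79.255.255)
Most specific is 122.64.0.0/12.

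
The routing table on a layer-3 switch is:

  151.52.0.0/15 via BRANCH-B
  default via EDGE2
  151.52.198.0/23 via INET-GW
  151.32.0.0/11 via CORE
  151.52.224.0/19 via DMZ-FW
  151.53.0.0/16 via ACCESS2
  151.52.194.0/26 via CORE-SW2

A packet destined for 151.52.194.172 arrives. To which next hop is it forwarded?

BRANCH-B

Routes whose prefix contains 151.52.194.172:
  0.0.0.0/0 (default, matches everything) -> EDGE2
  151.32.0.0/11 (151.32.0.0 - 151.63.255.255) -> CORE
  151.52.0.0/15 (151.52.0.0 - 151.53.255.255) -> BRANCH-B
More-specific entries that do NOT match:
  151.52.194.0/26 (151.52.194.0 - 151.52.194.63) does not contain 151.52.194.172
  151.52.198.0/23 (151.52.198.0 - 151.52.199.255) does not contain 151.52.194.172
  151.52.224.0/19 (151.52.224.0 - 151.52.255.255) does not contain 151.52.194.172
  151.53.0.0/16 (151.53.0.0 - 151.53.255.255) does not contain 151.52.194.172
Longest matching prefix is /15 -> next hop BRANCH-B.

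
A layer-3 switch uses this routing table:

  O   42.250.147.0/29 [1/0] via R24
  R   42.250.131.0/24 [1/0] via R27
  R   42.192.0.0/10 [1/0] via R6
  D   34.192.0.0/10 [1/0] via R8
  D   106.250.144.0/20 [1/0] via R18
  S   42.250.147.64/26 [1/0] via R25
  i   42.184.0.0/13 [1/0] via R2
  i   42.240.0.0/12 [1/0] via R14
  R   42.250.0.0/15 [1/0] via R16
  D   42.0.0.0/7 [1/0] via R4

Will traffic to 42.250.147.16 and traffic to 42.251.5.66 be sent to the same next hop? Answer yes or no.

yes

42.250.147.16: longest match 42.250.0.0/15 -> R16
42.251.5.66: longest match 42.250.0.0/15 -> R16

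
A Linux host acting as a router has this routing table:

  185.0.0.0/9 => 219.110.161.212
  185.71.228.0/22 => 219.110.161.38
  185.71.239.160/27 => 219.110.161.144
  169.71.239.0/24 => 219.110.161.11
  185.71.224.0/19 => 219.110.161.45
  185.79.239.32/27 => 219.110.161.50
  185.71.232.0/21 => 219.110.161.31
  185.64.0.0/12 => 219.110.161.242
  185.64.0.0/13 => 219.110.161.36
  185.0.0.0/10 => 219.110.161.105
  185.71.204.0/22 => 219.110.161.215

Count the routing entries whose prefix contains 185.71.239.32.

Prefixes containing 185.71.239.32:
  185.0.0.0/9 (185.0.0.0 - 185.127.255.255)
  185.64.0.0/12 (185.64.0.0 - 185.79.255.255)
  185.64.0.0/13 (185.64.0.0 - 185.71.255.255)
  185.71.224.0/19 (185.71.224.0 - 185.71.255.255)
  185.71.232.0/21 (185.71.232.0 - 185.71.239.255)
Total matching entries: 5.

5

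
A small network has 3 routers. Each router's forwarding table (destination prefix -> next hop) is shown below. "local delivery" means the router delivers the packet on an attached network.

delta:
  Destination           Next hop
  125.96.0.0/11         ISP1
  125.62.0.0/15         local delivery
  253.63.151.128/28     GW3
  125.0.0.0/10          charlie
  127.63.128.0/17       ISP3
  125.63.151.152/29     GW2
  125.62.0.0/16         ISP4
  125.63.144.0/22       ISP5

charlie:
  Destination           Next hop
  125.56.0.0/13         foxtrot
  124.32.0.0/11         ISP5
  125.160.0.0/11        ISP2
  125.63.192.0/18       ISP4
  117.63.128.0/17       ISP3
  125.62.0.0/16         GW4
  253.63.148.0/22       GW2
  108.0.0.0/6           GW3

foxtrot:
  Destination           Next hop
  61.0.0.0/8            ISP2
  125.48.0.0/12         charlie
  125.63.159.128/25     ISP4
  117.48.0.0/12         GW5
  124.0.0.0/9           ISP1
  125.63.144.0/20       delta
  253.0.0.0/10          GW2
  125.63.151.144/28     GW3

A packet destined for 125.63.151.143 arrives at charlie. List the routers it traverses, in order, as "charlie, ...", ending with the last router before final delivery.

At charlie: longest match for 125.63.151.143 is 125.56.0.0/13 -> foxtrot
At foxtrot: longest match for 125.63.151.143 is 125.63.144.0/20 -> delta
At delta: longest match for 125.63.151.143 is 125.62.0.0/15 -> local delivery

charlie, foxtrot, delta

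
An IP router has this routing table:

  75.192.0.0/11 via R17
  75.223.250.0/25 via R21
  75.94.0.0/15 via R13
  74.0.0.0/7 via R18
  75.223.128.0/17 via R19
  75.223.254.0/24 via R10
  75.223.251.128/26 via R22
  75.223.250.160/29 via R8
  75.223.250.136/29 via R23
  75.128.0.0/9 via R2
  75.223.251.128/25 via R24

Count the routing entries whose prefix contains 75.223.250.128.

Prefixes containing 75.223.250.128:
  74.0.0.0/7 (74.0.0.0 - 75.255.255.255)
  75.128.0.0/9 (75.128.0.0 - 75.255.255.255)
  75.192.0.0/11 (75.192.0.0 - 75.223.255.255)
  75.223.128.0/17 (75.223.128.0 - 75.223.255.255)
Total matching entries: 4.

4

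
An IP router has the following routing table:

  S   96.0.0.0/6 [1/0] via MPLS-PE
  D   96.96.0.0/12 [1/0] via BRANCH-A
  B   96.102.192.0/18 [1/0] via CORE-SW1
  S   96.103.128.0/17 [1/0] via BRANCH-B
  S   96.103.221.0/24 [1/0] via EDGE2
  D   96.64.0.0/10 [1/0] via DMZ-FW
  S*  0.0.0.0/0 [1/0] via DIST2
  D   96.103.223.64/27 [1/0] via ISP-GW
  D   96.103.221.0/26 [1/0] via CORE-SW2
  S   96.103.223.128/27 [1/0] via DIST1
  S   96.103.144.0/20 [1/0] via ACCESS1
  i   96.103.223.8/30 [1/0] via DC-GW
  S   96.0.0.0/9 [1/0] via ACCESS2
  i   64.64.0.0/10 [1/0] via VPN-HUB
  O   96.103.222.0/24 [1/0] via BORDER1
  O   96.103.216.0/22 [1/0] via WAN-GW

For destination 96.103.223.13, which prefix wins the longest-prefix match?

Entries matching 96.103.223.13:
  0.0.0.0/0 (default, matches everything)
  96.0.0.0/6 (96.0.0.0 - 99.255.255.255)
  96.0.0.0/9 (96.0.0.0 - 96.127.255.255)
  96.64.0.0/10 (96.64.0.0 - 96.127.255.255)
  96.96.0.0/12 (96.96.0.0 - 96.111.255.255)
  96.103.128.0/17 (96.103.128.0 - 96.103.255.255)
Most specific is 96.103.128.0/17.

96.103.128.0/17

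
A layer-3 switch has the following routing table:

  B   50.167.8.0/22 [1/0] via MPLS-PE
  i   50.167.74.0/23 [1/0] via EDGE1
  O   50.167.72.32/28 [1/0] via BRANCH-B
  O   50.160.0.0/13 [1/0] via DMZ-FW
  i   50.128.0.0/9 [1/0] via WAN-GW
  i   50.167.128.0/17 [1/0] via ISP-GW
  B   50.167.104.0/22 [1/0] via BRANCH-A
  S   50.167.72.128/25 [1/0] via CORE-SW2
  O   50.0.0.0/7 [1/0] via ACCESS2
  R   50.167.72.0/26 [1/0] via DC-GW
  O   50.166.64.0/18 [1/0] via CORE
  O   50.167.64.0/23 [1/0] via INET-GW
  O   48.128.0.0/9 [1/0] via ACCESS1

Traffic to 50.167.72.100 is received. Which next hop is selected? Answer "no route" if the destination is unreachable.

DMZ-FW

Routes whose prefix contains 50.167.72.100:
  50.0.0.0/7 (50.0.0.0 - 51.255.255.255) -> ACCESS2
  50.128.0.0/9 (50.128.0.0 - 50.255.255.255) -> WAN-GW
  50.160.0.0/13 (50.160.0.0 - 50.167.255.255) -> DMZ-FW
More-specific entries that do NOT match:
  50.167.72.32/28 (50.167.72.32 - 50.167.72.47) does not contain 50.167.72.100
  50.167.72.0/26 (50.167.72.0 - 50.167.72.63) does not contain 50.167.72.100
  50.167.72.128/25 (50.167.72.128 - 50.167.72.255) does not contain 50.167.72.100
  50.167.74.0/23 (50.167.74.0 - 50.167.75.255) does not contain 50.167.72.100
  50.167.64.0/23 (50.167.64.0 - 50.167.65.255) does not contain 50.167.72.100
  50.167.8.0/22 (50.167.8.0 - 50.167.11.255) does not contain 50.167.72.100
  50.167.104.0/22 (50.167.104.0 - 50.167.107.255) does not contain 50.167.72.100
  50.166.64.0/18 (50.166.64.0 - 50.166.127.255) does not contain 50.167.72.100
  50.167.128.0/17 (50.167.128.0 - 50.167.255.255) does not contain 50.167.72.100
Longest matching prefix is /13 -> next hop DMZ-FW.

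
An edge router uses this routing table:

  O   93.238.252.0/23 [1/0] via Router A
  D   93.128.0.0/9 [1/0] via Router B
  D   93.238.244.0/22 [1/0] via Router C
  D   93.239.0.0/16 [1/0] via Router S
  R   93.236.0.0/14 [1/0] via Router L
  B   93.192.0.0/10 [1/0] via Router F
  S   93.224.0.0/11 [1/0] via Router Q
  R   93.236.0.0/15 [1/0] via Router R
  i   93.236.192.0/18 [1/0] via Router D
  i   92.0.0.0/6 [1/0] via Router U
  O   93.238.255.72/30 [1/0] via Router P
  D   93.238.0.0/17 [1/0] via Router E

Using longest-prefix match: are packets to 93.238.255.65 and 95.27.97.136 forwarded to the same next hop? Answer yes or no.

93.238.255.65: longest match 93.236.0.0/14 -> Router L
95.27.97.136: longest match 92.0.0.0/6 -> Router U

no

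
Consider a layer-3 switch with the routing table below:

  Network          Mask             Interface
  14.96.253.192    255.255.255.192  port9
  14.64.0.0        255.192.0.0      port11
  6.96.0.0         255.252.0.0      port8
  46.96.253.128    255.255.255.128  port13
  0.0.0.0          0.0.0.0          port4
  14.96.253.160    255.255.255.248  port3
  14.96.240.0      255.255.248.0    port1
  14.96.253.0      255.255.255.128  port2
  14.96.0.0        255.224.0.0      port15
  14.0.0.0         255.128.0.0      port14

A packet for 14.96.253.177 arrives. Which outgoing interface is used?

Routes whose prefix contains 14.96.253.177:
  0.0.0.0/0 (default, matches everything) -> port4
  14.0.0.0/9 (14.0.0.0 - 14.127.255.255) -> port14
  14.64.0.0/10 (14.64.0.0 - 14.127.255.255) -> port11
  14.96.0.0/11 (14.96.0.0 - 14.127.255.255) -> port15
More-specific entries that do NOT match:
  14.96.253.160/29 (14.96.253.160 - 14.96.253.167) does not contain 14.96.253.177
  14.96.253.192/26 (14.96.253.192 - 14.96.253.255) does not contain 14.96.253.177
  46.96.253.128/25 (46.96.253.128 - 46.96.253.255) does not contain 14.96.253.177
  14.96.253.0/25 (14.96.253.0 - 14.96.253.127) does not contain 14.96.253.177
  14.96.240.0/21 (14.96.240.0 - 14.96.247.255) does not contain 14.96.253.177
  6.96.0.0/14 (6.96.0.0 - 6.99.255.255) does not contain 14.96.253.177
Longest matching prefix is /11 -> interface port15.

port15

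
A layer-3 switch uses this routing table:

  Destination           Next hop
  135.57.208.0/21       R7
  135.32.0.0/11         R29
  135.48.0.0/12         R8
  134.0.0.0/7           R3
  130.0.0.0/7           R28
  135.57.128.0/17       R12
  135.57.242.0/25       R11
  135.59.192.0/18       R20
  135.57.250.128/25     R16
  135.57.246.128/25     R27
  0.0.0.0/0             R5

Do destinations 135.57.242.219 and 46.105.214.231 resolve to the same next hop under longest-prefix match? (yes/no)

no

135.57.242.219: longest match 135.57.128.0/17 -> R12
46.105.214.231: longest match 0.0.0.0/0 -> R5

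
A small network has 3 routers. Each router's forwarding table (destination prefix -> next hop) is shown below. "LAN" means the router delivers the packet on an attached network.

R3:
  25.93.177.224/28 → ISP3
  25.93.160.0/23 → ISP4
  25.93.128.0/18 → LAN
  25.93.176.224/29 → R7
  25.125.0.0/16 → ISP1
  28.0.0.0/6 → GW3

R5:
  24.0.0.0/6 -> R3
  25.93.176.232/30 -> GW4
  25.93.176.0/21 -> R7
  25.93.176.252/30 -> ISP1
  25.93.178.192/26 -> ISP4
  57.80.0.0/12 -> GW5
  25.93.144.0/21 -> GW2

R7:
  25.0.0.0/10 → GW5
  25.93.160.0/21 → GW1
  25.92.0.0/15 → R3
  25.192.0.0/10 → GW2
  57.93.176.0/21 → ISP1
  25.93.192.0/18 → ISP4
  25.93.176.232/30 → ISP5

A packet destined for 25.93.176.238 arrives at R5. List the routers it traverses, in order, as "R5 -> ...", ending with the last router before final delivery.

R5 -> R7 -> R3

At R5: longest match for 25.93.176.238 is 25.93.176.0/21 -> R7
At R7: longest match for 25.93.176.238 is 25.92.0.0/15 -> R3
At R3: longest match for 25.93.176.238 is 25.93.128.0/18 -> LAN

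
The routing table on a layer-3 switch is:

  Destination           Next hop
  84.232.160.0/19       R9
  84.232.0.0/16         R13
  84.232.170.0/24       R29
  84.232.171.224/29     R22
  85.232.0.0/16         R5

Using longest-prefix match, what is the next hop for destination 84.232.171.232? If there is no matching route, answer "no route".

Routes whose prefix contains 84.232.171.232:
  84.232.0.0/16 (84.232.0.0 - 84.232.255.255) -> R13
  84.232.160.0/19 (84.232.160.0 - 84.232.191.255) -> R9
More-specific entries that do NOT match:
  84.232.171.224/29 (84.232.171.224 - 84.232.171.231) does not contain 84.232.171.232
  84.232.170.0/24 (84.232.170.0 - 84.232.170.255) does not contain 84.232.171.232
Longest matching prefix is /19 -> next hop R9.

R9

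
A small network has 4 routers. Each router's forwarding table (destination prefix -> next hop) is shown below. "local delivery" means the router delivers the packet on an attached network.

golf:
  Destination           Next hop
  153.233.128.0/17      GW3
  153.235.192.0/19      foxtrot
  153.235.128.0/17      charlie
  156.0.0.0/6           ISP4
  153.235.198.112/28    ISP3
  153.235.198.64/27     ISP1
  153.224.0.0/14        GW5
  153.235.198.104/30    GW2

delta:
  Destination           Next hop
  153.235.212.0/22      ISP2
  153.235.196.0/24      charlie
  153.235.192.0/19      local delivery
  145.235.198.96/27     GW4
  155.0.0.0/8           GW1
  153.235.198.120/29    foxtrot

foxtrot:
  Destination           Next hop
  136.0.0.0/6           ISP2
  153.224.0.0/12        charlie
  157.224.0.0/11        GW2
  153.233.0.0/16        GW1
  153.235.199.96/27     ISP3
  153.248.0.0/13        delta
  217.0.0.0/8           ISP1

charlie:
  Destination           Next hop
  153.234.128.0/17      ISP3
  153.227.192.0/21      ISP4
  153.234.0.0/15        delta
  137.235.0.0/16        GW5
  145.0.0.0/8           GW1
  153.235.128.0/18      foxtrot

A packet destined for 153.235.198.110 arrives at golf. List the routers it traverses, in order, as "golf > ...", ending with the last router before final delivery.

golf > foxtrot > charlie > delta

At golf: longest match for 153.235.198.110 is 153.235.192.0/19 -> foxtrot
At foxtrot: longest match for 153.235.198.110 is 153.224.0.0/12 -> charlie
At charlie: longest match for 153.235.198.110 is 153.234.0.0/15 -> delta
At delta: longest match for 153.235.198.110 is 153.235.192.0/19 -> local delivery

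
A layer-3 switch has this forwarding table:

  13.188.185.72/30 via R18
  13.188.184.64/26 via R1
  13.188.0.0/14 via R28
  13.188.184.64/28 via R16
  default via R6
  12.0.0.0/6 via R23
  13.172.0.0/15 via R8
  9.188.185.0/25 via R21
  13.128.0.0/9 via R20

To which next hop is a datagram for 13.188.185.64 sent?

Routes whose prefix contains 13.188.185.64:
  0.0.0.0/0 (default, matches everything) -> R6
  12.0.0.0/6 (12.0.0.0 - 15.255.255.255) -> R23
  13.128.0.0/9 (13.128.0.0 - 13.255.255.255) -> R20
  13.188.0.0/14 (13.188.0.0 - 13.191.255.255) -> R28
More-specific entries that do NOT match:
  13.188.185.72/30 (13.188.185.72 - 13.188.185.75) does not contain 13.188.185.64
  13.188.184.64/28 (13.188.184.64 - 13.188.184.79) does not contain 13.188.185.64
  13.188.184.64/26 (13.188.184.64 - 13.188.184.127) does not contain 13.188.185.64
  9.188.185.0/25 (9.188.185.0 - 9.188.185.127) does not contain 13.188.185.64
  13.172.0.0/15 (13.172.0.0 - 13.173.255.255) does not contain 13.188.185.64
Longest matching prefix is /14 -> next hop R28.

R28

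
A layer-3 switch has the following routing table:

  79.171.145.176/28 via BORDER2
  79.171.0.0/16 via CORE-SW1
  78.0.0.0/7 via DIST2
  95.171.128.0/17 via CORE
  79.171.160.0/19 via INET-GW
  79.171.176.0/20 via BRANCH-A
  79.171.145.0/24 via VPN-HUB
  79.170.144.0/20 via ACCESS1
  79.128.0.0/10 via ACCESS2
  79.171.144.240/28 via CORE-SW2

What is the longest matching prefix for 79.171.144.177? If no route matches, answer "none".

Entries matching 79.171.144.177:
  78.0.0.0/7 (78.0.0.0 - 79.255.255.255)
  79.128.0.0/10 (79.128.0.0 - 79.191.255.255)
  79.171.0.0/16 (79.171.0.0 - 79.171.255.255)
Most specific is 79.171.0.0/16.

79.171.0.0/16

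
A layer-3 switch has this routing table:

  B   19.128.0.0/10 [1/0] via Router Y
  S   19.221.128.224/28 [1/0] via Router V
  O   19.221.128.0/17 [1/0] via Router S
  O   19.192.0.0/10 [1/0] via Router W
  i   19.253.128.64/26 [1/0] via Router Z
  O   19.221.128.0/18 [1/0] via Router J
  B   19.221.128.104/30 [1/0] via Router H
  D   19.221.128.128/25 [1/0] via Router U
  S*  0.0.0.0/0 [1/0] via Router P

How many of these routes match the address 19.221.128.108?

Prefixes containing 19.221.128.108:
  0.0.0.0/0 (default, matches everything)
  19.192.0.0/10 (19.192.0.0 - 19.255.255.255)
  19.221.128.0/17 (19.221.128.0 - 19.221.255.255)
  19.221.128.0/18 (19.221.128.0 - 19.221.191.255)
Total matching entries: 4.

4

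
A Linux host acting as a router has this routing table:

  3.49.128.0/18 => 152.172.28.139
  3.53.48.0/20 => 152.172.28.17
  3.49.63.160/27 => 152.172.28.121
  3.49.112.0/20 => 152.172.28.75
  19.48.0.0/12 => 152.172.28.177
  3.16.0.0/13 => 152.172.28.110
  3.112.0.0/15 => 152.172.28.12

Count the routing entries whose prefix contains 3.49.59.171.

No listed prefix contains 3.49.59.171.
Total matching entries: 0.

0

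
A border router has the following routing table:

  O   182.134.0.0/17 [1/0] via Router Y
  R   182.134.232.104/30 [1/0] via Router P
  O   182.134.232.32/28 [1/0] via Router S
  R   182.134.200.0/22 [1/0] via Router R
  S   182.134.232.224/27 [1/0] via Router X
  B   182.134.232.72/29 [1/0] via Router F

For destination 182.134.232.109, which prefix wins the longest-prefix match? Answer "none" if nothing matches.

none

182.134.232.109 is outside every listed prefix and there is no default route.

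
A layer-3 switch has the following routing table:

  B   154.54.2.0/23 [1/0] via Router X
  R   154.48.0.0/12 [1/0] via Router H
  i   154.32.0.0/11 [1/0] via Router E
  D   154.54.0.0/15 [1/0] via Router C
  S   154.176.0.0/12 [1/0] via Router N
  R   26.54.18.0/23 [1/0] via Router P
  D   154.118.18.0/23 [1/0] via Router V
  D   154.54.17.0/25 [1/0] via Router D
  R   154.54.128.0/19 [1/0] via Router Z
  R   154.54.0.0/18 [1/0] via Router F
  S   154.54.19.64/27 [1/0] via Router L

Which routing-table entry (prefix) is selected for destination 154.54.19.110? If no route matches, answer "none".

154.54.0.0/18

Entries matching 154.54.19.110:
  154.32.0.0/11 (154.32.0.0 - 154.63.255.255)
  154.48.0.0/12 (154.48.0.0 - 154.63.255.255)
  154.54.0.0/15 (154.54.0.0 - 154.55.255.255)
  154.54.0.0/18 (154.54.0.0 - 154.54.63.255)
Most specific is 154.54.0.0/18.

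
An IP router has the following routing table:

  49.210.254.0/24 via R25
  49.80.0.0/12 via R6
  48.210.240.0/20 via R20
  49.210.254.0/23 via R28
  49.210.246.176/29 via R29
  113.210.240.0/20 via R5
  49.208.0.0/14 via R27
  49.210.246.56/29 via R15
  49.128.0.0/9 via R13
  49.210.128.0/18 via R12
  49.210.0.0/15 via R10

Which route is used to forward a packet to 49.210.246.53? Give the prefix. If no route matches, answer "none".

Entries matching 49.210.246.53:
  49.128.0.0/9 (49.128.0.0 - 49.255.255.255)
  49.208.0.0/14 (49.208.0.0 - 49.211.255.255)
  49.210.0.0/15 (49.210.0.0 - 49.211.255.255)
Most specific is 49.210.0.0/15.

49.210.0.0/15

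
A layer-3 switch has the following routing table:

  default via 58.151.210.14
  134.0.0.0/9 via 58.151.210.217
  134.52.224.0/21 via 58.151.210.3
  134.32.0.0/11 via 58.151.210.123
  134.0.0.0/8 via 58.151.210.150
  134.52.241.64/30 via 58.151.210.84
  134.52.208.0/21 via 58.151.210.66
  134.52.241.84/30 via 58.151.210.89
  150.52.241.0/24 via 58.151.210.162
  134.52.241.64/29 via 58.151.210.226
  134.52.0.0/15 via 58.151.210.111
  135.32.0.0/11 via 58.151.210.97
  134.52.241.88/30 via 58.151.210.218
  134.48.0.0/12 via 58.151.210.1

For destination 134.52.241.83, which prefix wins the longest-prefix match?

134.52.0.0/15

Entries matching 134.52.241.83:
  0.0.0.0/0 (default, matches everything)
  134.0.0.0/8 (134.0.0.0 - 134.255.255.255)
  134.0.0.0/9 (134.0.0.0 - 134.127.255.255)
  134.32.0.0/11 (134.32.0.0 - 134.63.255.255)
  134.48.0.0/12 (134.48.0.0 - 134.63.255.255)
  134.52.0.0/15 (134.52.0.0 - 134.53.255.255)
Most specific is 134.52.0.0/15.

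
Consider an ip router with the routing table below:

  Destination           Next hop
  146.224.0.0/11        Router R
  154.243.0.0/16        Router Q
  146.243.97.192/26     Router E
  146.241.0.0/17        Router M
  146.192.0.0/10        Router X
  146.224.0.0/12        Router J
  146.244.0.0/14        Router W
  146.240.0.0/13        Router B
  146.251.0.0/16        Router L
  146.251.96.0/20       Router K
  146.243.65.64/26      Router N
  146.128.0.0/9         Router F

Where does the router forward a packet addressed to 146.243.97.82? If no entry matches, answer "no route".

Routes whose prefix contains 146.243.97.82:
  146.128.0.0/9 (146.128.0.0 - 146.255.255.255) -> Router F
  146.192.0.0/10 (146.192.0.0 - 146.255.255.255) -> Router X
  146.224.0.0/11 (146.224.0.0 - 146.255.255.255) -> Router R
  146.240.0.0/13 (146.240.0.0 - 146.247.255.255) -> Router B
More-specific entries that do NOT match:
  146.243.97.192/26 (146.243.97.192 - 146.243.97.255) does not contain 146.243.97.82
  146.243.65.64/26 (146.243.65.64 - 146.243.65.127) does not contain 146.243.97.82
  146.251.96.0/20 (146.251.96.0 - 146.251.111.255) does not contain 146.243.97.82
  146.241.0.0/17 (146.241.0.0 - 146.241.127.255) does not contain 146.243.97.82
  154.243.0.0/16 (154.243.0.0 - 154.243.255.255) does not contain 146.243.97.82
  146.251.0.0/16 (146.251.0.0 - 146.251.255.255) does not contain 146.243.97.82
  146.244.0.0/14 (146.244.0.0 - 146.247.255.255) does not contain 146.243.97.82
Longest matching prefix is /13 -> next hop Router B.

Router B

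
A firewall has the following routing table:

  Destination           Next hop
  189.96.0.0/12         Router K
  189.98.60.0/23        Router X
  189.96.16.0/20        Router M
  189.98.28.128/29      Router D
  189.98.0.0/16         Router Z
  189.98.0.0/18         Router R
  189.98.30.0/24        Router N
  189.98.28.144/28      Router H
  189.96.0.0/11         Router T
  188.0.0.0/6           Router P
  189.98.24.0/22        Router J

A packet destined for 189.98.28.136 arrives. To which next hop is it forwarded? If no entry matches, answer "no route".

Router R

Routes whose prefix contains 189.98.28.136:
  188.0.0.0/6 (188.0.0.0 - 191.255.255.255) -> Router P
  189.96.0.0/11 (189.96.0.0 - 189.127.255.255) -> Router T
  189.96.0.0/12 (189.96.0.0 - 189.111.255.255) -> Router K
  189.98.0.0/16 (189.98.0.0 - 189.98.255.255) -> Router Z
  189.98.0.0/18 (189.98.0.0 - 189.98.63.255) -> Router R
More-specific entries that do NOT match:
  189.98.28.128/29 (189.98.28.128 - 189.98.28.135) does not contain 189.98.28.136
  189.98.28.144/28 (189.98.28.144 - 189.98.28.159) does not contain 189.98.28.136
  189.98.30.0/24 (189.98.30.0 - 189.98.30.255) does not contain 189.98.28.136
  189.98.60.0/23 (189.98.60.0 - 189.98.61.255) does not contain 189.98.28.136
  189.98.24.0/22 (189.98.24.0 - 189.98.27.255) does not contain 189.98.28.136
  189.96.16.0/20 (189.96.16.0 - 189.96.31.255) does not contain 189.98.28.136
Longest matching prefix is /18 -> next hop Router R.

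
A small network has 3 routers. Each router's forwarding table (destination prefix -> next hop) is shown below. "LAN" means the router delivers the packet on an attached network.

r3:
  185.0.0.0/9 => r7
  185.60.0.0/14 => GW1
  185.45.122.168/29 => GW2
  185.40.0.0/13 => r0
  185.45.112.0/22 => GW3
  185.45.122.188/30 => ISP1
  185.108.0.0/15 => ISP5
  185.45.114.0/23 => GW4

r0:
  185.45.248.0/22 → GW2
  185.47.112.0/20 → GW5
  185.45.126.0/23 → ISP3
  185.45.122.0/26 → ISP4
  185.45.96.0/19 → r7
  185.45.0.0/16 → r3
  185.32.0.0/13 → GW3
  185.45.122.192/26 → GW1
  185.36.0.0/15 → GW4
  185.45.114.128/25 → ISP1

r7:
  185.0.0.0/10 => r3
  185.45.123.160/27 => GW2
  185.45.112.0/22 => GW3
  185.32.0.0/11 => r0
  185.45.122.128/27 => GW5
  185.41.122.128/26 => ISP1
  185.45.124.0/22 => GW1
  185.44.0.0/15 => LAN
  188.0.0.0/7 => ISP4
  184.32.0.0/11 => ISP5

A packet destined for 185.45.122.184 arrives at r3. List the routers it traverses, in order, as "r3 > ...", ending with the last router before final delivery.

r3 > r0 > r7

At r3: longest match for 185.45.122.184 is 185.40.0.0/13 -> r0
At r0: longest match for 185.45.122.184 is 185.45.96.0/19 -> r7
At r7: longest match for 185.45.122.184 is 185.44.0.0/15 -> LAN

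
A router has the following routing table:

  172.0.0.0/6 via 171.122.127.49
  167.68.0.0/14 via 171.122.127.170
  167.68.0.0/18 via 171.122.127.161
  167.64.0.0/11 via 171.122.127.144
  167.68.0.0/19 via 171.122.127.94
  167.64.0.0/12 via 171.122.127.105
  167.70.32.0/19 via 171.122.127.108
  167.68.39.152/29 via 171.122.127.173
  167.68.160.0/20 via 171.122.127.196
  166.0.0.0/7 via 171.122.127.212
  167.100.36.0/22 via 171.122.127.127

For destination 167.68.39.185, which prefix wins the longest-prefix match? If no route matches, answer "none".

167.68.0.0/18

Entries matching 167.68.39.185:
  166.0.0.0/7 (166.0.0.0 - 167.255.255.255)
  167.64.0.0/11 (167.64.0.0 - 167.95.255.255)
  167.64.0.0/12 (167.64.0.0 - 167.79.255.255)
  167.68.0.0/14 (167.68.0.0 - 167.71.255.255)
  167.68.0.0/18 (167.68.0.0 - 167.68.63.255)
Most specific is 167.68.0.0/18.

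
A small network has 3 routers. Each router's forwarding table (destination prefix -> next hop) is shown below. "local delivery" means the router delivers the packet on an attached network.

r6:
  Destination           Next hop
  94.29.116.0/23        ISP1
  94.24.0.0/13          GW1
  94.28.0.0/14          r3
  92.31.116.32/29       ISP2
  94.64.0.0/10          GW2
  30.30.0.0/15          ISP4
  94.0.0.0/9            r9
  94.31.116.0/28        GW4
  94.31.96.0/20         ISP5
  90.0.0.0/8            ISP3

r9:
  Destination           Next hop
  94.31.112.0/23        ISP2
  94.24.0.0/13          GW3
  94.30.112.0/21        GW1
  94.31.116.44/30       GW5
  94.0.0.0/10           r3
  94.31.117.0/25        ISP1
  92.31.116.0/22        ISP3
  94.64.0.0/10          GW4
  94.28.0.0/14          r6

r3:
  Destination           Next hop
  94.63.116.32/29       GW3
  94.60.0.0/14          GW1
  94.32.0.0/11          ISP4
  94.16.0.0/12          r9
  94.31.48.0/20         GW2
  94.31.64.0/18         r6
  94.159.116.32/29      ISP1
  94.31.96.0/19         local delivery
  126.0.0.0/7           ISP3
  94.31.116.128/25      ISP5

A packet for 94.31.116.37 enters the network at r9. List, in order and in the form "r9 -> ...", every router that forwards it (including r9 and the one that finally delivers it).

At r9: longest match for 94.31.116.37 is 94.28.0.0/14 -> r6
At r6: longest match for 94.31.116.37 is 94.28.0.0/14 -> r3
At r3: longest match for 94.31.116.37 is 94.31.96.0/19 -> local delivery

r9 -> r6 -> r3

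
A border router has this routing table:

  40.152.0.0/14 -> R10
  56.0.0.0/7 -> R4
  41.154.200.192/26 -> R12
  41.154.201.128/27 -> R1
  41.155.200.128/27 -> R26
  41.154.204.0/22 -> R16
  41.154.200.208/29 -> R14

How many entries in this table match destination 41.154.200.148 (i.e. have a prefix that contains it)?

No listed prefix contains 41.154.200.148.
Total matching entries: 0.

0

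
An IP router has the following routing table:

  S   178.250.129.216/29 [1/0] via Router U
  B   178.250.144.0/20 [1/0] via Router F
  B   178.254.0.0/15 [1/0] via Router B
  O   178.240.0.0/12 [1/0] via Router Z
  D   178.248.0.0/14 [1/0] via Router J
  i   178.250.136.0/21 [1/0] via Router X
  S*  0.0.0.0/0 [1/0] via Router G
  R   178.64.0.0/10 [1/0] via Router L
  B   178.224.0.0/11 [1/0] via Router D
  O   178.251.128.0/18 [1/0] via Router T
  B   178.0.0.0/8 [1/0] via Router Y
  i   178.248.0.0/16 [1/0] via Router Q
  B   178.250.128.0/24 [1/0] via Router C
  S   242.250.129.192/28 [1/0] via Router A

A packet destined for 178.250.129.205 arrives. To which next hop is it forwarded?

Router J

Routes whose prefix contains 178.250.129.205:
  0.0.0.0/0 (default, matches everything) -> Router G
  178.0.0.0/8 (178.0.0.0 - 178.255.255.255) -> Router Y
  178.224.0.0/11 (178.224.0.0 - 178.255.255.255) -> Router D
  178.240.0.0/12 (178.240.0.0 - 178.255.255.255) -> Router Z
  178.248.0.0/14 (178.248.0.0 - 178.251.255.255) -> Router J
More-specific entries that do NOT match:
  178.250.129.216/29 (178.250.129.216 - 178.250.129.223) does not contain 178.250.129.205
  242.250.129.192/28 (242.250.129.192 - 242.250.129.207) does not contain 178.250.129.205
  178.250.128.0/24 (178.250.128.0 - 178.250.128.255) does not contain 178.250.129.205
  178.250.136.0/21 (178.250.136.0 - 178.250.143.255) does not contain 178.250.129.205
  178.250.144.0/20 (178.250.144.0 - 178.250.159.255) does not contain 178.250.129.205
  178.251.128.0/18 (178.251.128.0 - 178.251.191.255) does not contain 178.250.129.205
  178.248.0.0/16 (178.248.0.0 - 178.248.255.255) does not contain 178.250.129.205
  178.254.0.0/15 (178.254.0.0 - 178.255.255.255) does not contain 178.250.129.205
Longest matching prefix is /14 -> next hop Router J.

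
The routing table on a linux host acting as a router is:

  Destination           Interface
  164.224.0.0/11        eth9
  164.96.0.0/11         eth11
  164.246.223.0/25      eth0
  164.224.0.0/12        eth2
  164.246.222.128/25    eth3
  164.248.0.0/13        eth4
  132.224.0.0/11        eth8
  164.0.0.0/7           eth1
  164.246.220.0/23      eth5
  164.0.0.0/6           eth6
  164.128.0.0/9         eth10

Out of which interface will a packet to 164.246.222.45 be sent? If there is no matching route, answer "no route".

eth9

Routes whose prefix contains 164.246.222.45:
  164.0.0.0/6 (164.0.0.0 - 167.255.255.255) -> eth6
  164.0.0.0/7 (164.0.0.0 - 165.255.255.255) -> eth1
  164.128.0.0/9 (164.128.0.0 - 164.255.255.255) -> eth10
  164.224.0.0/11 (164.224.0.0 - 164.255.255.255) -> eth9
More-specific entries that do NOT match:
  164.246.223.0/25 (164.246.223.0 - 164.246.223.127) does not contain 164.246.222.45
  164.246.222.128/25 (164.246.222.128 - 164.246.222.255) does not contain 164.246.222.45
  164.246.220.0/23 (164.246.220.0 - 164.246.221.255) does not contain 164.246.222.45
  164.248.0.0/13 (164.248.0.0 - 164.255.255.255) does not contain 164.246.222.45
  164.224.0.0/12 (164.224.0.0 - 164.239.255.255) does not contain 164.246.222.45
Longest matching prefix is /11 -> interface eth9.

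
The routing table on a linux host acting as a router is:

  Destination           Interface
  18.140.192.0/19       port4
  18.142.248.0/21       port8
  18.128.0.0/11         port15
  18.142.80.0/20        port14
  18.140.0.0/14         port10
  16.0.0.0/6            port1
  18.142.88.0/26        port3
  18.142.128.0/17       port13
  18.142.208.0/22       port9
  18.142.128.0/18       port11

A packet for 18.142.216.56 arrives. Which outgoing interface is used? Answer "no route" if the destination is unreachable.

Routes whose prefix contains 18.142.216.56:
  16.0.0.0/6 (16.0.0.0 - 19.255.255.255) -> port1
  18.128.0.0/11 (18.128.0.0 - 18.159.255.255) -> port15
  18.140.0.0/14 (18.140.0.0 - 18.143.255.255) -> port10
  18.142.128.0/17 (18.142.128.0 - 18.142.255.255) -> port13
More-specific entries that do NOT match:
  18.142.88.0/26 (18.142.88.0 - 18.142.88.63) does not contain 18.142.216.56
  18.142.208.0/22 (18.142.208.0 - 18.142.211.255) does not contain 18.142.216.56
  18.142.248.0/21 (18.142.248.0 - 18.142.255.255) does not contain 18.142.216.56
  18.142.80.0/20 (18.142.80.0 - 18.142.95.255) does not contain 18.142.216.56
  18.140.192.0/19 (18.140.192.0 - 18.140.223.255) does not contain 18.142.216.56
  18.142.128.0/18 (18.142.128.0 - 18.142.191.255) does not contain 18.142.216.56
Longest matching prefix is /17 -> interface port13.

port13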